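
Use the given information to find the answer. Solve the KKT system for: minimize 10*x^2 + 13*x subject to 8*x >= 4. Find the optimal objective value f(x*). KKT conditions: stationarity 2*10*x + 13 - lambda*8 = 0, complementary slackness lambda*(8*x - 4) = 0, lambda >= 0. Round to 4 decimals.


Step 1: Try lambda = 0 (constraint inactive).
x_unc = -13/(2*10) = -0.65
Check: 8*-0.65 = -5.2 < 4 -- violated!
Step 2: Constraint must be active: 8*x = 4
x* = 4/8 = 0.5
lambda = (2*10*0.5 + 13)/8 = 2.875
Step 3: Compute optimal value.
f(x*) = 10*0.5^2 + 13*0.5 = 9.0


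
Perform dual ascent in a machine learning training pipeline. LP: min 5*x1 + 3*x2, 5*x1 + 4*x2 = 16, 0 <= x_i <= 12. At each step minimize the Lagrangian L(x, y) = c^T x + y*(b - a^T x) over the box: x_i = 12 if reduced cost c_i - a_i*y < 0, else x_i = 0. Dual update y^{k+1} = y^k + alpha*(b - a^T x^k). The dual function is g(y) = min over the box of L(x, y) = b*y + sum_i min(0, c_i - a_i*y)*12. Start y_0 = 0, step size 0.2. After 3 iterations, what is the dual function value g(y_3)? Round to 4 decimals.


Dual ascent for LP: min 5*x1 + 3*x2, 5*x1 + 4*x2 = 16, 0 <= x_i <= 12
Step 1: y^k = 0.0, reduced costs: (5.0, 3.0)
  x^k = (0.0, 0.0), subgradient = b - a^T x = 16.0
  y^{k+1} = 0.0 + 0.2*16.0 = 3.2
Step 2: y^k = 3.2, reduced costs: (-11.0, -9.8)
  x^k = (12.0, 12.0), subgradient = b - a^T x = -92.0
  y^{k+1} = 3.2 + 0.2*-92.0 = -15.2
Step 3: y^k = -15.2, reduced costs: (81.0, 63.8)
  x^k = (0.0, 0.0), subgradient = b - a^T x = 16.0
  y^{k+1} = -15.2 + 0.2*16.0 = -12.0
Dual objective at y_3 = -12.0: reduced costs (65.0, 51.0), box minimizer x = (0.0, 0.0)
g(y_3) = b*y + (c1 - a1*y)*x1 + (c2 - a2*y)*x2 = 16*(-12.0) + 65.0*0.0 + 51.0*0.0 = -192.0 + 0.0 + 0.0 = -192.0


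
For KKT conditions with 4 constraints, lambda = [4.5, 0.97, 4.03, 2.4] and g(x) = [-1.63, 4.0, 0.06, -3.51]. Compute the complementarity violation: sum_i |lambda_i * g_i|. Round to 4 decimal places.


KKT complementary slackness check:
lambda_1 * g_1 = 4.5 * -1.63 = -7.335
lambda_2 * g_2 = 0.97 * 4.0 = 3.88
lambda_3 * g_3 = 4.03 * 0.06 = 0.2418
lambda_4 * g_4 = 2.4 * -3.51 = -8.424
Total violation = 7.335 + 3.88 + 0.2418 + 8.424 = 19.8808


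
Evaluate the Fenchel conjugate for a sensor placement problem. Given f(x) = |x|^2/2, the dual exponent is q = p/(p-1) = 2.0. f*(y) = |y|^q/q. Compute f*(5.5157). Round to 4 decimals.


The conjugate exponent q satisfies 1/p + 1/q = 1.
p = 2, so q = 2/(2 - 1) = 2.0
|y|^q = 5.5157^2.0 = 30.4229
f*(5.5157) = 30.4229 / 2.0 = 15.2115


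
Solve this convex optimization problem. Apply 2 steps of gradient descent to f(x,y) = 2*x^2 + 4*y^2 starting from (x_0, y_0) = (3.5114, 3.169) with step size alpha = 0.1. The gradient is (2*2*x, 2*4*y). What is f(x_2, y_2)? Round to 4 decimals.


Gradient descent on f(x,y) = 2*x^2 + 4*y^2.
Starting point: (3.5114, 3.169), alpha = 0.1
Step 1: grad_x = 2*2*3.5114 = 14.0456, grad_y = 2*4*3.169 = 25.352
  x_1 = 3.5114 - 0.1*14.0456 = 2.1068
  y_1 = 3.169 - 0.1*25.352 = 0.6338
Step 2: grad_x = 2*2*2.1068 = 8.4274, grad_y = 2*4*0.6338 = 5.0704
  x_2 = 2.1068 - 0.1*8.4274 = 1.2641
  y_2 = 0.6338 - 0.1*5.0704 = 0.1268
f(1.2641, 0.1268) = 2*1.2641^2 + 4*0.1268^2 = 3.2602


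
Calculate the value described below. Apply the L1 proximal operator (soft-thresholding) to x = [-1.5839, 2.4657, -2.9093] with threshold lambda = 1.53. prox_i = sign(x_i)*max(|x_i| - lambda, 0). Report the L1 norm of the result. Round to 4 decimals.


Soft-thresholding with lambda = 1.53:
prox(-1.5839) = sign(-1.5839)*max(|-1.5839| - 1.53, 0) = -0.0539
prox(2.4657) = sign(2.4657)*max(|2.4657| - 1.53, 0) = 0.9357
prox(-2.9093) = sign(-2.9093)*max(|-2.9093| - 1.53, 0) = -1.3793
prox(x) = [-0.0539, 0.9357, -1.3793]
||prox(x)||_1 = 0.0539 + 0.9357 + 1.3793 = 2.3689


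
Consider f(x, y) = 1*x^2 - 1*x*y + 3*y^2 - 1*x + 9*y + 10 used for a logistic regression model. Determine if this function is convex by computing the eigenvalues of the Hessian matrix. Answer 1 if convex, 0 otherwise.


The Hessian of f(x,y) = 1*x^2 - 1*x*y + 3*y^2 - 1*x + 9*y + 10 is:
H = [[2, -1], [-1, 6]]
Trace = 2 + 6 = 8
Determinant = 2*6 - (-1)^2 = 11
Discriminant = (8)^2 - 4*11 = 20.0
Eigenvalues: lambda_1 = 1.7639, lambda_2 = 6.2361
The function is convex.

1


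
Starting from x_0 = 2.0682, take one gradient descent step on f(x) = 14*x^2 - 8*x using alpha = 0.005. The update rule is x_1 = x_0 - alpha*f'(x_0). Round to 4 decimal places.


We compute the gradient at x_0 and apply the update.
f'(x) = 28*x - 8
f'(2.0682) = 28*2.0682 - 8 = 49.9096
x_1 = 2.0682 - 0.005*49.9096 = 1.8187


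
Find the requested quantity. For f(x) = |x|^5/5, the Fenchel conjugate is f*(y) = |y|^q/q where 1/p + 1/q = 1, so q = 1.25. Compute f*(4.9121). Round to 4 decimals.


The conjugate exponent q satisfies 1/p + 1/q = 1.
p = 5, so q = 5/(5 - 1) = 1.25
|y|^q = 4.9121^1.25 = 7.3128
f*(4.9121) = 7.3128 / 1.25 = 5.8502


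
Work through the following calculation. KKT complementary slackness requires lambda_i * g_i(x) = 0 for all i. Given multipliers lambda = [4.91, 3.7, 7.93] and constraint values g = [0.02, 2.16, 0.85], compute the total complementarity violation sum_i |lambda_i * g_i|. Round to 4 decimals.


KKT complementary slackness check:
lambda_1 * g_1 = 4.91 * 0.02 = 0.0982
lambda_2 * g_2 = 3.7 * 2.16 = 7.992
lambda_3 * g_3 = 7.93 * 0.85 = 6.7405
Total violation = 0.0982 + 7.992 + 6.7405 = 14.8307


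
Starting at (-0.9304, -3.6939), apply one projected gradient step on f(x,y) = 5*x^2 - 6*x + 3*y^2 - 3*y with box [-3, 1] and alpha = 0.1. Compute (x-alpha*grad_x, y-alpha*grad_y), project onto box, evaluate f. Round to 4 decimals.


Step 1: Compute gradient at (-0.9304, -3.6939).
grad_x = 2*5*-0.9304 - 6 = -15.304
grad_y = 2*3*-3.6939 - 3 = -25.1634
Step 2: Gradient step.
x_raw = -0.9304 - 0.1*-15.304 = 0.6
y_raw = -3.6939 - 0.1*-25.1634 = -1.1776
Step 3: Project onto [-3, 1].
x_proj = clip(0.6) = 0.6
y_proj = clip(-1.1776) = -1.1776
Step 4: Evaluate f.
f(0.6, -1.1776) = 5.8926


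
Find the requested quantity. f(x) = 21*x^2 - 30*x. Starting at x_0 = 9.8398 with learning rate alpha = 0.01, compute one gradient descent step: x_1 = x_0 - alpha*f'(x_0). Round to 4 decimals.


We compute the gradient at x_0 and apply the update.
f'(x) = 42*x - 30
f'(9.8398) = 42*9.8398 - 30 = 383.2716
x_1 = 9.8398 - 0.01*383.2716 = 6.0071


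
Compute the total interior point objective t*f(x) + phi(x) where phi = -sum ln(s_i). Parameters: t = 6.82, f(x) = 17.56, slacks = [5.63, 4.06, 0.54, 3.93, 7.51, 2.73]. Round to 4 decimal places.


Step 1: Compute log-barrier.
ln values: [1.7281, 1.4012, -0.6162, 1.3686, 2.0162, 1.0043]
phi = -(1.7281 + 1.4012 - 0.6162 + 1.3686 + 2.0162 + 1.0043) = -6.9023
Step 2: Compute augmented objective.
t*f(x) = 6.82*17.56 = 119.7592
Total = 119.7592 - 6.9023 = 112.8569


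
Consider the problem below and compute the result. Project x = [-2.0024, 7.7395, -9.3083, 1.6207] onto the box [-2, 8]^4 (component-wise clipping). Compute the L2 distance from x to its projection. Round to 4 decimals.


Project each component onto [-2, 8].
clip(-2.0024) = -2.0, clip(7.7395) = 7.7395, clip(-9.3083) = -2.0, clip(1.6207) = 1.6207
Projection = [-2.0, 7.7395, -2.0, 1.6207]
Squared diffs: [0.0, 0.0, 53.4112, 0.0]
Distance = sqrt(53.4112) = 7.3083


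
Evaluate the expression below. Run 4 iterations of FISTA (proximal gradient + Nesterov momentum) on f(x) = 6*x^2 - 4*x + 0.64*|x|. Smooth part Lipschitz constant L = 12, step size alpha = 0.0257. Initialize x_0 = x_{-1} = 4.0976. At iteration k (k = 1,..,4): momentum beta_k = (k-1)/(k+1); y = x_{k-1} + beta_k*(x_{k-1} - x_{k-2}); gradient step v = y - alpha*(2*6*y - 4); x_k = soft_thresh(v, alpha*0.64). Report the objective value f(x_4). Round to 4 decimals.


FISTA on f(x) = 6*x^2 - 4*x + 0.64*|x|
L = 12, alpha = 0.0257
Iteration 1: beta = 0.0, y = 4.0976 + 0.0*(4.0976 - 4.0976) = 4.0976
  grad(y) = 45.1712, v = y - alpha*grad = 2.9367
  prox(v) = soft_thresh(2.9367, 0.0164) = 2.9203
Iteration 2: beta = 0.3333, y = 2.9203 + 0.3333*(2.9203 - 4.0976) = 2.5278
  grad(y) = 26.3336, v = y - alpha*grad = 1.851
  prox(v) = soft_thresh(1.851, 0.0164) = 1.8346
Iteration 3: beta = 0.5, y = 1.8346 + 0.5*(1.8346 - 2.9203) = 1.2917
  grad(y) = 11.5009, v = y - alpha*grad = 0.9962
  prox(v) = soft_thresh(0.9962, 0.0164) = 0.9797
Iteration 4: beta = 0.6, y = 0.9797 + 0.6*(0.9797 - 1.8346) = 0.4668
  grad(y) = 1.6017, v = y - alpha*grad = 0.4256
  prox(v) = soft_thresh(0.4256, 0.0164) = 0.4092
f(x_4) = 6*0.4092^2 - 4*0.4092 + 0.64*|0.4092| = -0.3702


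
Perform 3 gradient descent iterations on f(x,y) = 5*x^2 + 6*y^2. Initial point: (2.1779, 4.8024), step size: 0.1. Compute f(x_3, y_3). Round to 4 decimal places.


Gradient descent on f(x,y) = 5*x^2 + 6*y^2.
Starting point: (2.1779, 4.8024), alpha = 0.1
Step 1: grad_x = 2*5*2.1779 = 21.779, grad_y = 2*6*4.8024 = 57.6288
  x_1 = 2.1779 - 0.1*21.779 = -0.0
  y_1 = 4.8024 - 0.1*57.6288 = -0.9605
Step 2: grad_x = 2*5*-0.0 = -0.0, grad_y = 2*6*-0.9605 = -11.5258
  x_2 = -0.0 - 0.1*-0.0 = 0.0
  y_2 = -0.9605 - 0.1*-11.5258 = 0.1921
Step 3: grad_x = 2*5*0.0 = 0.0, grad_y = 2*6*0.1921 = 2.3052
  x_3 = 0.0 - 0.1*0.0 = 0.0
  y_3 = 0.1921 - 0.1*2.3052 = -0.0384
f(0.0, -0.0384) = 5*0.0^2 + 6*(-0.0384)^2 = 0.0089


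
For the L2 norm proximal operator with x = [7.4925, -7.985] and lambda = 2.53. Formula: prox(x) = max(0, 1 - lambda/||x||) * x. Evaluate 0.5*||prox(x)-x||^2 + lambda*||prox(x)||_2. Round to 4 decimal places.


Step 1: Compute ||x||.
||x|| = 10.9498
Step 2: Compute scaling factor.
scale = max(0, 1 - 2.53/10.9498) = 0.7689
Step 3: prox(x) = [5.7613, -6.14]
||prox(x)|| = 8.4198
Step 4: Proximal objective.
0.5*||prox-x||^2 = 3.2005
lambda*||prox|| = 21.3021
Total = 24.5025


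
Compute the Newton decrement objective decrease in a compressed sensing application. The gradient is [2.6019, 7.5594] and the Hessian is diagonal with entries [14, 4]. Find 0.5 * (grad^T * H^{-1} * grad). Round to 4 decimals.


Step 1: H is diagonal, so H^(-1) * g = [0.1859, 1.8899].
Step 2: g^T H^(-1) g = sum_i g_i^2 / H_ii
  = (2.6019)^2/14 + (7.5594)^2/4
  = 0.4836 + 14.2861 = 14.7697
Step 3: Objective decrease = 0.5 * g^T H^(-1) g = 7.3848


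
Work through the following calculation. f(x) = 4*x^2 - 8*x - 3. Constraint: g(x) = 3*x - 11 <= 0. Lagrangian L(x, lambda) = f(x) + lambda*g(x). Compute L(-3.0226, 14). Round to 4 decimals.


Step 1: Evaluate f(x).
f(-3.0226) = 4*(-3.0226)^2 - 8*(-3.0226) - 3 = 57.7252
Step 2: Evaluate g(x).
g(-3.0226) = 3*-3.0226 - 11 = -20.0678
Step 3: Compute Lagrangian.
L = 57.7252 + 14*-20.0678 = -223.224


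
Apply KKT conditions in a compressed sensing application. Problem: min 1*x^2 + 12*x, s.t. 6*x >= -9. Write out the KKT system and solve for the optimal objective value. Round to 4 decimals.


Step 1: Try lambda = 0 (constraint inactive).
x_unc = -12/(2*1) = -6.0
Check: 6*-6.0 = -36.0 < -9 -- violated!
Step 2: Constraint must be active: 6*x = -9
x* = -9/6 = -1.5
lambda = (2*1*(-1.5) + 12)/6 = 1.5
Step 3: Compute optimal value.
f(x*) = 1*(-1.5)^2 + 12*(-1.5) = -15.75


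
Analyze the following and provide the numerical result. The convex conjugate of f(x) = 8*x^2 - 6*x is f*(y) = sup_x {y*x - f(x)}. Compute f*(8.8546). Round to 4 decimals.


f*(y) = sup_x {y*x - a*x^2 - b*x} = sup_x {(y-b)*x - a*x^2}
FOC: (y - b) - 2a*x = 0 => x* = (y - b)/(2a)
x* = (8.8546 + 6)/(2*8) = 0.9284
f*(8.8546) = (y-b)^2/(4a) = (8.8546 + 6)^2/(4*8)
= 220.6591/32 = 6.8956


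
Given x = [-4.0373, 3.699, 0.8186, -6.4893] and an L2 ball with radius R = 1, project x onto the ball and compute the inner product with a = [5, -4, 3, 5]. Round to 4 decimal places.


Step 1: Compute ||x|| (intermediates to 6 decimals).
||x|| = sqrt((-4.0373)^2 + 3.699^2 + 0.8186^2 + (-6.4893)^2) = 8.530153
Step 2: Project.
Since ||x|| > R, scale = R/||x|| = 1/8.530153 = 0.117231, proj(x) = scale * x
proj(x) = [-0.473297, 0.433637, 0.095965, -0.760747]
Step 3: Dot product.
a^T * proj(x) = 5*(-0.473297) - 4*0.433637 + 3*0.095965 + 5*(-0.760747) = -7.6169


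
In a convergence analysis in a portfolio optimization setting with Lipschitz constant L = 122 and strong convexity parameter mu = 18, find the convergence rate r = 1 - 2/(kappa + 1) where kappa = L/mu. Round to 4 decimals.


Step 1: Compute the condition number.
kappa = L/mu = 122/18 = 6.7778
Step 2: Compute the convergence rate.
r = 1 - 2/(kappa + 1) = 1 - 2*mu/(L + mu) = (L - mu)/(L + mu) = 104/140 = 0.7429


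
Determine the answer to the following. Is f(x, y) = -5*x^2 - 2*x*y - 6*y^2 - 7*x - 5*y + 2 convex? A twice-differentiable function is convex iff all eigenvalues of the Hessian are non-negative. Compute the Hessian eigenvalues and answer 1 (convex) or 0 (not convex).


The Hessian of f(x,y) = -5*x^2 - 2*x*y - 6*y^2 - 7*x - 5*y + 2 is:
H = [[-10, -2], [-2, -12]]
Trace = -10 - 12 = -22
Determinant = -10*-12 - (-2)^2 = 116
Discriminant = (-22)^2 - 4*116 = 20.0
Eigenvalues: lambda_1 = -13.2361, lambda_2 = -8.7639
The function is not convex.

0


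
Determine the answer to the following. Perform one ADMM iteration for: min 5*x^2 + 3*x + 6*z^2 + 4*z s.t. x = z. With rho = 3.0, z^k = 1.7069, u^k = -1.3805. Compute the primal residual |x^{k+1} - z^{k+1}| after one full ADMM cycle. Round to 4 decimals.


ADMM iteration with rho = 3.0, z^k = 1.7069, u^k = -1.3805
Step 1: x-update.
Minimize 5*x^2 + 3*x + (3.0/2)*(x - 1.7069 - 1.3805)^2
FOC: (2*5 + 3.0)*x = -3 + 3.0*(1.7069 + 1.3805)
x^{k+1} = 0.4817
Step 2: z-update.
Minimize 6*z^2 + 4*z + (3.0/2)*(0.4817 - z - 1.3805)^2
FOC: (2*6 + 3.0)*z = -4 + 3.0*(0.4817 - 1.3805)
z^{k+1} = -0.4464
Step 3: u-update.
u^{k+1} = -1.3805 + 0.4817 + 0.4464 = -0.4524
Step 4: Primal residual = |0.4817 + 0.4464| = 0.9281


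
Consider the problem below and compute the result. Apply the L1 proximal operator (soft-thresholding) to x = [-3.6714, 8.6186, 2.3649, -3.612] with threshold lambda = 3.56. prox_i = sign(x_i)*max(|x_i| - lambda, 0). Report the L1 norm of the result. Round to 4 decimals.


Soft-thresholding with lambda = 3.56:
prox(-3.6714) = sign(-3.6714)*max(|-3.6714| - 3.56, 0) = -0.1114
prox(8.6186) = sign(8.6186)*max(|8.6186| - 3.56, 0) = 5.0586
prox(2.3649) = sign(2.3649)*max(|2.3649| - 3.56, 0) = 0.0
prox(-3.612) = sign(-3.612)*max(|-3.612| - 3.56, 0) = -0.052
prox(x) = [-0.1114, 5.0586, 0.0, -0.052]
||prox(x)||_1 = 0.1114 + 5.0586 + 0.0 + 0.052 = 5.222


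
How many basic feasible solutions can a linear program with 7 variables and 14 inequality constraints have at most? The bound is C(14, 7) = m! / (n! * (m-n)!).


Each vertex corresponds to some choice of n active constraints out of m, so the number of vertices is at most C(m, n) = m! / (n!(m-n)!).
m = 14, n = 7
Numerator: 14 * 13 * 12 * 11 * 10 * 9 * 8
Denominator: 7! = 5040
C(14, 7) = 3432


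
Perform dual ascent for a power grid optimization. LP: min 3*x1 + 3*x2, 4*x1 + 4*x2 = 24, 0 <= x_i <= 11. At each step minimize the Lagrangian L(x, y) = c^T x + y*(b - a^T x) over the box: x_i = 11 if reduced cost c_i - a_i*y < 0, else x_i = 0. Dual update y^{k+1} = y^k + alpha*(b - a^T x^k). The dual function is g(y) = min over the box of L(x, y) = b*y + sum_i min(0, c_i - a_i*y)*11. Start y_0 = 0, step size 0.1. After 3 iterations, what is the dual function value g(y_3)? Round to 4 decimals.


Dual ascent for LP: min 3*x1 + 3*x2, 4*x1 + 4*x2 = 24, 0 <= x_i <= 11
Step 1: y^k = 0.0, reduced costs: (3.0, 3.0)
  x^k = (0.0, 0.0), subgradient = b - a^T x = 24.0
  y^{k+1} = 0.0 + 0.1*24.0 = 2.4
Step 2: y^k = 2.4, reduced costs: (-6.6, -6.6)
  x^k = (11.0, 11.0), subgradient = b - a^T x = -64.0
  y^{k+1} = 2.4 + 0.1*-64.0 = -4.0
Step 3: y^k = -4.0, reduced costs: (19.0, 19.0)
  x^k = (0.0, 0.0), subgradient = b - a^T x = 24.0
  y^{k+1} = -4.0 + 0.1*24.0 = -1.6
Dual objective at y_3 = -1.6: reduced costs (9.4, 9.4), box minimizer x = (0.0, 0.0)
g(y_3) = b*y + (c1 - a1*y)*x1 + (c2 - a2*y)*x2 = 24*(-1.6) + 9.4*0.0 + 9.4*0.0 = -38.4 + 0.0 + 0.0 = -38.4


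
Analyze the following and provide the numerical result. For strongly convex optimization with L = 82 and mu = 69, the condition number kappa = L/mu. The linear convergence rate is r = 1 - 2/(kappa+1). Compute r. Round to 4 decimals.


Step 1: Compute the condition number.
kappa = L/mu = 82/69 = 1.1884
Step 2: Compute the convergence rate.
r = 1 - 2/(kappa + 1) = 1 - 2*mu/(L + mu) = (L - mu)/(L + mu) = 13/151 = 0.0861


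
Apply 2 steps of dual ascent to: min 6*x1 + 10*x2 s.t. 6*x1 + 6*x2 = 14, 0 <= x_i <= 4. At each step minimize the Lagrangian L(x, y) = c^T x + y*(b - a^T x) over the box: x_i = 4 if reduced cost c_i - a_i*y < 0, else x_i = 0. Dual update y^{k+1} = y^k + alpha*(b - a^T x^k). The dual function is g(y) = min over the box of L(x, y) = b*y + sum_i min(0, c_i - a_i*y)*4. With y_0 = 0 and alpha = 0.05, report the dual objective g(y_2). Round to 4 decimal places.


Dual ascent for LP: min 6*x1 + 10*x2, 6*x1 + 6*x2 = 14, 0 <= x_i <= 4
Step 1: y^k = 0.0, reduced costs: (6.0, 10.0)
  x^k = (0.0, 0.0), subgradient = b - a^T x = 14.0
  y^{k+1} = 0.0 + 0.05*14.0 = 0.7
Step 2: y^k = 0.7, reduced costs: (1.8, 5.8)
  x^k = (0.0, 0.0), subgradient = b - a^T x = 14.0
  y^{k+1} = 0.7 + 0.05*14.0 = 1.4
Dual objective at y_2 = 1.4: reduced costs (-2.4, 1.6), box minimizer x = (4.0, 0.0)
g(y_2) = b*y + (c1 - a1*y)*x1 + (c2 - a2*y)*x2 = 14*1.4 + (-2.4)*4.0 + 1.6*0.0 = 19.6 - 9.6 + 0.0 = 10.0


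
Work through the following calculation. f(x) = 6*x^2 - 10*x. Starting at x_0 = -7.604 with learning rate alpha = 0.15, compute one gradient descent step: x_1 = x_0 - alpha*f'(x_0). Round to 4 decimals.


We compute the gradient at x_0 and apply the update.
f'(x) = 12*x - 10
f'(-7.604) = 12*-7.604 - 10 = -101.248
x_1 = -7.604 - 0.15*-101.248 = 7.5832


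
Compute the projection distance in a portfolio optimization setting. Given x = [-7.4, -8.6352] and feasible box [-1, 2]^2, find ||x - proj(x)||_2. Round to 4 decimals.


Project each component onto [-1, 2].
clip(-7.4) = -1.0, clip(-8.6352) = -1.0
Projection = [-1.0, -1.0]
Squared diffs: [40.96, 58.2963]
Distance = sqrt(99.2563) = 9.9627


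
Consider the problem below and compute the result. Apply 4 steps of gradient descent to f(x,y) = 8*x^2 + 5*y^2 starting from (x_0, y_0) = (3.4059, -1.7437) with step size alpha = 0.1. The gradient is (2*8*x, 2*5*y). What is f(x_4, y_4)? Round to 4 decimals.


Gradient descent on f(x,y) = 8*x^2 + 5*y^2.
Starting point: (3.4059, -1.7437), alpha = 0.1
Step 1: grad_x = 2*8*3.4059 = 54.4944, grad_y = 2*5*-1.7437 = -17.437
  x_1 = 3.4059 - 0.1*54.4944 = -2.0435
  y_1 = -1.7437 - 0.1*-17.437 = 0.0
Step 2: grad_x = 2*8*-2.0435 = -32.6966, grad_y = 2*5*0.0 = 0.0
  x_2 = -2.0435 - 0.1*-32.6966 = 1.2261
  y_2 = 0.0 - 0.1*0.0 = 0.0
Step 3: grad_x = 2*8*1.2261 = 19.618, grad_y = 2*5*0.0 = 0.0
  x_3 = 1.2261 - 0.1*19.618 = -0.7357
  y_3 = 0.0 - 0.1*0.0 = 0.0
Step 4: grad_x = 2*8*-0.7357 = -11.7708, grad_y = 2*5*0.0 = 0.0
  x_4 = -0.7357 - 0.1*-11.7708 = 0.4414
  y_4 = 0.0 - 0.1*0.0 = 0.0
f(0.4414, 0.0) = 8*0.4414^2 + 5*0.0^2 = 1.5587


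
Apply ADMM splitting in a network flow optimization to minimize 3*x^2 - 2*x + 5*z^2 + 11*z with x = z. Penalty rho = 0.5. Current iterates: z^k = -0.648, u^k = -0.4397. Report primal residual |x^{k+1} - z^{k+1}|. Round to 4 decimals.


ADMM iteration with rho = 0.5, z^k = -0.648, u^k = -0.4397
Step 1: x-update.
Minimize 3*x^2 - 2*x + (0.5/2)*(x + 0.648 - 0.4397)^2
FOC: (2*3 + 0.5)*x = 2 + 0.5*(-0.648 + 0.4397)
x^{k+1} = 0.2917
Step 2: z-update.
Minimize 5*z^2 + 11*z + (0.5/2)*(0.2917 - z - 0.4397)^2
FOC: (2*5 + 0.5)*z = -11 + 0.5*(0.2917 - 0.4397)
z^{k+1} = -1.0547
Step 3: u-update.
u^{k+1} = -0.4397 + 0.2917 + 1.0547 = 0.9066
Step 4: Primal residual = |0.2917 + 1.0547| = 1.3463


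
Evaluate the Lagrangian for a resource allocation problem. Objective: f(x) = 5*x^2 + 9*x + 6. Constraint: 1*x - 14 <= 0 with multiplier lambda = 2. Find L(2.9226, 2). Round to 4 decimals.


Step 1: Evaluate f(x).
f(2.9226) = 5*2.9226^2 + 9*2.9226 + 6 = 75.0114
Step 2: Evaluate g(x).
g(2.9226) = 1*2.9226 - 14 = -11.0774
Step 3: Compute Lagrangian.
L = 75.0114 + 2*-11.0774 = 52.8566


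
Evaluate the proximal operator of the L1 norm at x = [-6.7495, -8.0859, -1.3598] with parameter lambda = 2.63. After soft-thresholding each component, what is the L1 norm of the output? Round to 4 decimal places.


Soft-thresholding with lambda = 2.63:
prox(-6.7495) = sign(-6.7495)*max(|-6.7495| - 2.63, 0) = -4.1195
prox(-8.0859) = sign(-8.0859)*max(|-8.0859| - 2.63, 0) = -5.4559
prox(-1.3598) = sign(-1.3598)*max(|-1.3598| - 2.63, 0) = 0.0
prox(x) = [-4.1195, -5.4559, 0.0]
||prox(x)||_1 = 4.1195 + 5.4559 + 0.0 = 9.5754


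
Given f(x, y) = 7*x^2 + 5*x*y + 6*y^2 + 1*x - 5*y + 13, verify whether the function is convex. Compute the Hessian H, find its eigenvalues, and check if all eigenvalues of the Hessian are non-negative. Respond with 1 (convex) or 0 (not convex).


The Hessian of f(x,y) = 7*x^2 + 5*x*y + 6*y^2 + 1*x - 5*y + 13 is:
H = [[14, 5], [5, 12]]
Trace = 14 + 12 = 26
Determinant = 14*12 - (5)^2 = 143
Discriminant = (26)^2 - 4*143 = 104.0
Eigenvalues: lambda_1 = 7.901, lambda_2 = 18.099
The function is convex.

1


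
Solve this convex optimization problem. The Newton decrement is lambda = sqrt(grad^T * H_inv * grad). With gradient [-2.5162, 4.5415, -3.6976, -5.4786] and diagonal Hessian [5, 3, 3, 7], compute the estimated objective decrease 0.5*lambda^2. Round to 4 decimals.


Step 1: H is diagonal, so H^(-1) * g = [-0.5032, 1.5138, -1.2325, -0.7827].
Step 2: g^T H^(-1) g = sum_i g_i^2 / H_ii
  = (-2.5162)^2/5 + (4.5415)^2/3 + (-3.6976)^2/3 + (-5.4786)^2/7
  = 1.2663 + 6.8751 + 4.5574 + 4.2879 = 16.9866
Step 3: Objective decrease = 0.5 * g^T H^(-1) g = 8.4933


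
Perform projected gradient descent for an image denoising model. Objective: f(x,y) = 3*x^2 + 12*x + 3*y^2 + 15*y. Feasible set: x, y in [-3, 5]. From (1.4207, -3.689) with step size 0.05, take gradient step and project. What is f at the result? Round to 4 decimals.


Step 1: Compute gradient at (1.4207, -3.689).
grad_x = 2*3*1.4207 + 12 = 20.5242
grad_y = 2*3*-3.689 + 15 = -7.134
Step 2: Gradient step.
x_raw = 1.4207 - 0.05*20.5242 = 0.3945
y_raw = -3.689 - 0.05*-7.134 = -3.3323
Step 3: Project onto [-3, 5].
x_proj = clip(0.3945) = 0.3945
y_proj = clip(-3.3323) = -3.0
Step 4: Evaluate f.
f(0.3945, -3.0) = -12.7993


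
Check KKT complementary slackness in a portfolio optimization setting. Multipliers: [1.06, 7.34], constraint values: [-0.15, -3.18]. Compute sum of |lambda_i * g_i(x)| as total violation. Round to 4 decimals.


KKT complementary slackness check:
lambda_1 * g_1 = 1.06 * -0.15 = -0.159
lambda_2 * g_2 = 7.34 * -3.18 = -23.3412
Total violation = 0.159 + 23.3412 = 23.5002


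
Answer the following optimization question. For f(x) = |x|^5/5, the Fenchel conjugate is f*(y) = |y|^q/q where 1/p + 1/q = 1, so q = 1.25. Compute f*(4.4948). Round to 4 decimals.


The conjugate exponent q satisfies 1/p + 1/q = 1.
p = 5, so q = 5/(5 - 1) = 1.25
|y|^q = 4.4948^1.25 = 6.5447
f*(4.4948) = 6.5447 / 1.25 = 5.2357


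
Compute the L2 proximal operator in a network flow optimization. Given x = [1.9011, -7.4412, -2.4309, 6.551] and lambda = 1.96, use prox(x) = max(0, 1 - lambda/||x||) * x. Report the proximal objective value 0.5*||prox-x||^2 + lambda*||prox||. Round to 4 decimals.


Step 1: Compute ||x||.
||x|| = 10.3832
Step 2: Compute scaling factor.
scale = max(0, 1 - 1.96/10.3832) = 0.8112
Step 3: prox(x) = [1.5422, -6.0365, -1.972, 5.3144]
||prox(x)|| = 8.4232
Step 4: Proximal objective.
0.5*||prox-x||^2 = 1.9208
lambda*||prox|| = 16.5095
Total = 18.4302


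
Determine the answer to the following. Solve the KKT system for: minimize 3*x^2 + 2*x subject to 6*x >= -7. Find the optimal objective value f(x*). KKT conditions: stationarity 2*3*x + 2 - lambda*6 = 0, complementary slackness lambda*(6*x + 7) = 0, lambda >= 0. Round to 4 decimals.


Step 1: Try lambda = 0 (constraint inactive).
Stationarity: 2*3*x + 2 = 0
x* = -2/(2*3) = -1/3 = -0.3333 (rounded; the exact value -1/3 is used below)
Check constraint: 6*-0.3333 = -1.9998 >= -7 -- satisfied.
Step 2: Compute optimal value.
f(x*) = 3*(-1/3)^2 + 2*(-1/3) = -0.3333


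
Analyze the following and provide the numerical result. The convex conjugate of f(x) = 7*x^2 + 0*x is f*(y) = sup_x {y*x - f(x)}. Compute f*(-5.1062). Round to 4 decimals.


f*(y) = sup_x {y*x - a*x^2 - b*x} = sup_x {(y-b)*x - a*x^2}
FOC: (y - b) - 2a*x = 0 => x* = (y - b)/(2a)
x* = (-5.1062 - 0)/(2*7) = -0.3647
f*(-5.1062) = (y-b)^2/(4a) = (-5.1062 - 0)^2/(4*7)
= 26.0733/28 = 0.9312


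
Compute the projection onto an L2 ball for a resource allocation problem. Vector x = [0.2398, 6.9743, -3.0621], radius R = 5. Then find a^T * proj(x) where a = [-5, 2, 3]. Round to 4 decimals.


Step 1: Compute ||x|| (intermediates to 6 decimals).
||x|| = sqrt(0.2398^2 + 6.9743^2 + (-3.0621)^2) = 7.620684
Step 2: Project.
Since ||x|| > R, scale = R/||x|| = 5/7.620684 = 0.656109, proj(x) = scale * x
proj(x) = [0.157335, 4.575901, -2.009071]
Step 3: Dot product.
a^T * proj(x) = -5*0.157335 + 2*4.575901 + 3*(-2.009071) = 2.3379


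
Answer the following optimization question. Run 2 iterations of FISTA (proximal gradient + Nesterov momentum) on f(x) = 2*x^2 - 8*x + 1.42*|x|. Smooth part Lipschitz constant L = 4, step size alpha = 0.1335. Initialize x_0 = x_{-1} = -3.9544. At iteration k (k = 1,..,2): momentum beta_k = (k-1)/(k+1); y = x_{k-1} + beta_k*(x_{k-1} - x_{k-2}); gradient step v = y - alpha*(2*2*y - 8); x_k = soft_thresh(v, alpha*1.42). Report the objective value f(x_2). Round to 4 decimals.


FISTA on f(x) = 2*x^2 - 8*x + 1.42*|x|
L = 4, alpha = 0.1335
Iteration 1: beta = 0.0, y = -3.9544 + 0.0*(-3.9544 + 3.9544) = -3.9544
  grad(y) = -23.8176, v = y - alpha*grad = -0.7748
  prox(v) = soft_thresh(-0.7748, 0.1896) = -0.5852
Iteration 2: beta = 0.3333, y = -0.5852 + 0.3333*(-0.5852 + 3.9544) = 0.5379
  grad(y) = -5.8484, v = y - alpha*grad = 1.3187
  prox(v) = soft_thresh(1.3187, 0.1896) = 1.1291
f(x_2) = 2*1.1291^2 - 8*1.1291 + 1.42*|1.1291| = -4.8797


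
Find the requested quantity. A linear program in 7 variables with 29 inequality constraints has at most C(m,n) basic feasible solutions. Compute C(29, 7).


Each vertex corresponds to some choice of n active constraints out of m, so the number of vertices is at most C(m, n) = m! / (n!(m-n)!).
m = 29, n = 7
Numerator: 29 * 28 * 27 * 26 * 25 * 24 * 23
Denominator: 7! = 5040
C(29, 7) = 1560780


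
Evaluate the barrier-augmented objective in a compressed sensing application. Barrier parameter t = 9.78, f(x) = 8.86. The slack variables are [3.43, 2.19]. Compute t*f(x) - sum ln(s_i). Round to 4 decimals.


Step 1: Compute log-barrier.
ln values: [1.2326, 0.7839]
phi = -(1.2326 + 0.7839) = -2.0165
Step 2: Compute augmented objective.
t*f(x) = 9.78*8.86 = 86.6508
Total = 86.6508 - 2.0165 = 84.6343


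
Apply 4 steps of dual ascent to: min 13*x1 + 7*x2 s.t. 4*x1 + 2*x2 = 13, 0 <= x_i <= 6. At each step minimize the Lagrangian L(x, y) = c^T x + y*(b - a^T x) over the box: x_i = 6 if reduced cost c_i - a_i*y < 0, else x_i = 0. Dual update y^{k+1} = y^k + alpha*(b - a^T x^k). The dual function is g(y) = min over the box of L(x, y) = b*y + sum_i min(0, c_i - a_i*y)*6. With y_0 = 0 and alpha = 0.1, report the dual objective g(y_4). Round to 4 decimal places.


Dual ascent for LP: min 13*x1 + 7*x2, 4*x1 + 2*x2 = 13, 0 <= x_i <= 6
Step 1: y^k = 0.0, reduced costs: (13.0, 7.0)
  x^k = (0.0, 0.0), subgradient = b - a^T x = 13.0
  y^{k+1} = 0.0 + 0.1*13.0 = 1.3
Step 2: y^k = 1.3, reduced costs: (7.8, 4.4)
  x^k = (0.0, 0.0), subgradient = b - a^T x = 13.0
  y^{k+1} = 1.3 + 0.1*13.0 = 2.6
Step 3: y^k = 2.6, reduced costs: (2.6, 1.8)
  x^k = (0.0, 0.0), subgradient = b - a^T x = 13.0
  y^{k+1} = 2.6 + 0.1*13.0 = 3.9
Step 4: y^k = 3.9, reduced costs: (-2.6, -0.8)
  x^k = (6.0, 6.0), subgradient = b - a^T x = -23.0
  y^{k+1} = 3.9 + 0.1*-23.0 = 1.6
Dual objective at y_4 = 1.6: reduced costs (6.6, 3.8), box minimizer x = (0.0, 0.0)
g(y_4) = b*y + (c1 - a1*y)*x1 + (c2 - a2*y)*x2 = 13*1.6 + 6.6*0.0 + 3.8*0.0 = 20.8 + 0.0 + 0.0 = 20.8


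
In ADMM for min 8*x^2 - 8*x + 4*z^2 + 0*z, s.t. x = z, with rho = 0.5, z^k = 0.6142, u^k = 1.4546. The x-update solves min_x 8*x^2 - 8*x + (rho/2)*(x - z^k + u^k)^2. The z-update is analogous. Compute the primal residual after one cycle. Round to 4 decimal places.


ADMM iteration with rho = 0.5, z^k = 0.6142, u^k = 1.4546
Step 1: x-update.
Minimize 8*x^2 - 8*x + (0.5/2)*(x - 0.6142 + 1.4546)^2
FOC: (2*8 + 0.5)*x = 8 + 0.5*(0.6142 - 1.4546)
x^{k+1} = 0.4594
Step 2: z-update.
Minimize 4*z^2 + 0*z + (0.5/2)*(0.4594 - z + 1.4546)^2
FOC: (2*4 + 0.5)*z = 0 + 0.5*(0.4594 + 1.4546)
z^{k+1} = 0.1126
Step 3: u-update.
u^{k+1} = 1.4546 + 0.4594 - 0.1126 = 1.8014
Step 4: Primal residual = |0.4594 - 0.1126| = 0.3468


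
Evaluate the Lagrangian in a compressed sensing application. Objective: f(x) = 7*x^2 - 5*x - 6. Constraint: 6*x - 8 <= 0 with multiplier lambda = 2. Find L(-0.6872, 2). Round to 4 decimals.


Step 1: Evaluate f(x).
f(-0.6872) = 7*(-0.6872)^2 - 5*(-0.6872) - 6 = 0.7417
Step 2: Evaluate g(x).
g(-0.6872) = 6*-0.6872 - 8 = -12.1232
Step 3: Compute Lagrangian.
L = 0.7417 + 2*-12.1232 = -23.5047


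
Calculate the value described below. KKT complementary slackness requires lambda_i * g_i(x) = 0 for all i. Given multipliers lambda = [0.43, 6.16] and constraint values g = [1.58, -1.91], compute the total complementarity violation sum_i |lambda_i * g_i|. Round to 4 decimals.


KKT complementary slackness check:
lambda_1 * g_1 = 0.43 * 1.58 = 0.6794
lambda_2 * g_2 = 6.16 * -1.91 = -11.7656
Total violation = 0.6794 + 11.7656 = 12.445


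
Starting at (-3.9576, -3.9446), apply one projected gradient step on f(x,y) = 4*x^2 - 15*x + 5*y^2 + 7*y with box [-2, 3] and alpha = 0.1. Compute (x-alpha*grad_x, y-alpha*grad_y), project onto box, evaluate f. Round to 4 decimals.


Step 1: Compute gradient at (-3.9576, -3.9446).
grad_x = 2*4*-3.9576 - 15 = -46.6608
grad_y = 2*5*-3.9446 + 7 = -32.446
Step 2: Gradient step.
x_raw = -3.9576 - 0.1*-46.6608 = 0.7085
y_raw = -3.9446 - 0.1*-32.446 = -0.7
Step 3: Project onto [-2, 3].
x_proj = clip(0.7085) = 0.7085
y_proj = clip(-0.7) = -0.7
Step 4: Evaluate f.
f(0.7085, -0.7) = -11.0694


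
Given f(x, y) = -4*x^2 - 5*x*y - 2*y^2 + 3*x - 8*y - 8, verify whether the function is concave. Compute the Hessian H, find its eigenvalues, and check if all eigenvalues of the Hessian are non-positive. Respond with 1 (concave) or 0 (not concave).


The Hessian of f(x,y) = -4*x^2 - 5*x*y - 2*y^2 + 3*x - 8*y - 8 is:
H = [[-8, -5], [-5, -4]]
Trace = -8 - 4 = -12
Determinant = -8*-4 - (-5)^2 = 7
Discriminant = (-12)^2 - 4*7 = 116.0
Eigenvalues: lambda_1 = -11.3852, lambda_2 = -0.6148
The function is concave.

1


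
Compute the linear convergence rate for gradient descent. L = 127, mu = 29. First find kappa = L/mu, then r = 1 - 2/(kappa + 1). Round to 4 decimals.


Step 1: Compute the condition number.
kappa = L/mu = 127/29 = 4.3793
Step 2: Compute the convergence rate.
r = 1 - 2/(kappa + 1) = 1 - 2*mu/(L + mu) = (L - mu)/(L + mu) = 98/156 = 0.6282


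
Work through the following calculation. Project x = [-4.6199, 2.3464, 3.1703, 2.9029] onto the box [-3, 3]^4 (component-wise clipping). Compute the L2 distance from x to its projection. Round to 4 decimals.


Project each component onto [-3, 3].
clip(-4.6199) = -3.0, clip(2.3464) = 2.3464, clip(3.1703) = 3.0, clip(2.9029) = 2.9029
Projection = [-3.0, 2.3464, 3.0, 2.9029]
Squared diffs: [2.6241, 0.0, 0.029, 0.0]
Distance = sqrt(2.6531) = 1.6288


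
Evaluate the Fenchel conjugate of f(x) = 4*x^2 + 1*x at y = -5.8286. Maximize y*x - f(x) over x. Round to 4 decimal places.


f*(y) = sup_x {y*x - a*x^2 - b*x} = sup_x {(y-b)*x - a*x^2}
FOC: (y - b) - 2a*x = 0 => x* = (y - b)/(2a)
x* = (-5.8286 - 1)/(2*4) = -0.8536
f*(-5.8286) = (y-b)^2/(4a) = (-5.8286 - 1)^2/(4*4)
= 46.6298/16 = 2.9144


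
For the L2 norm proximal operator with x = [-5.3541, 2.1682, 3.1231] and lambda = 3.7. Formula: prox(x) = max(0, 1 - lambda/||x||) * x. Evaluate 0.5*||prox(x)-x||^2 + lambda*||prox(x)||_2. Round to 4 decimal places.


Step 1: Compute ||x||.
||x|| = 6.5667
Step 2: Compute scaling factor.
scale = max(0, 1 - 3.7/6.5667) = 0.4365
Step 3: prox(x) = [-2.3373, 0.9465, 1.3634]
||prox(x)|| = 2.8667
Step 4: Proximal objective.
0.5*||prox-x||^2 = 6.845
lambda*||prox|| = 10.6068
Total = 17.4517


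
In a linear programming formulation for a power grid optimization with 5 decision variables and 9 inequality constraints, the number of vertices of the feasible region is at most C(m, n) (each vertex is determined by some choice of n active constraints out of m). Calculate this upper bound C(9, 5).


Each vertex corresponds to some choice of n active constraints out of m, so the number of vertices is at most C(m, n) = m! / (n!(m-n)!).
m = 9, n = 5
Numerator: 9 * 8 * 7 * 6 * 5
Denominator: 5! = 120
C(9, 5) = 126


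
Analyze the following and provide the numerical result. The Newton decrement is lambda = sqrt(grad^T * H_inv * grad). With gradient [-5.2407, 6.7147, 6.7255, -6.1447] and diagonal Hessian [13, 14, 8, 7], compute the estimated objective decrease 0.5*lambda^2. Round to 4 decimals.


Step 1: H is diagonal, so H^(-1) * g = [-0.4031, 0.4796, 0.8407, -0.8778].
Step 2: g^T H^(-1) g = sum_i g_i^2 / H_ii
  = (-5.2407)^2/13 + (6.7147)^2/14 + (6.7255)^2/8 + (-6.1447)^2/7
  = 2.1127 + 3.2205 + 5.654 + 5.3939 = 16.3812
Step 3: Objective decrease = 0.5 * g^T H^(-1) g = 8.1906


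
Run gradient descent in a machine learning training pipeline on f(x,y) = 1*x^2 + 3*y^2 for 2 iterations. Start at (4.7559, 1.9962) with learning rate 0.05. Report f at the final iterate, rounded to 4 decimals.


Gradient descent on f(x,y) = 1*x^2 + 3*y^2.
Starting point: (4.7559, 1.9962), alpha = 0.05
Step 1: grad_x = 2*1*4.7559 = 9.5118, grad_y = 2*3*1.9962 = 11.9772
  x_1 = 4.7559 - 0.05*9.5118 = 4.2803
  y_1 = 1.9962 - 0.05*11.9772 = 1.3973
Step 2: grad_x = 2*1*4.2803 = 8.5606, grad_y = 2*3*1.3973 = 8.384
  x_2 = 4.2803 - 0.05*8.5606 = 3.8523
  y_2 = 1.3973 - 0.05*8.384 = 0.9781
f(3.8523, 0.9781) = 1*3.8523^2 + 3*0.9781^2 = 17.7103


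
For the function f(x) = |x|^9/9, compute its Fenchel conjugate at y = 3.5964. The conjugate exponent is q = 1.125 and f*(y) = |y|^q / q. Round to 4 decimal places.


The conjugate exponent q satisfies 1/p + 1/q = 1.
p = 9, so q = 9/(9 - 1) = 1.125
|y|^q = 3.5964^1.125 = 4.2204
f*(3.5964) = 4.2204 / 1.125 = 3.7514


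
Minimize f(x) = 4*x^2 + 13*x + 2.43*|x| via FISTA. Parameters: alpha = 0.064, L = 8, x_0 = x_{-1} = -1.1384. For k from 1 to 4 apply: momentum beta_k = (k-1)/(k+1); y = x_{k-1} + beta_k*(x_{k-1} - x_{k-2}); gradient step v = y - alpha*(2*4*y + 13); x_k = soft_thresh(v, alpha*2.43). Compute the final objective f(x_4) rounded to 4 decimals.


FISTA on f(x) = 4*x^2 + 13*x + 2.43*|x|
L = 8, alpha = 0.064
Iteration 1: beta = 0.0, y = -1.1384 + 0.0*(-1.1384 + 1.1384) = -1.1384
  grad(y) = 3.8928, v = y - alpha*grad = -1.3875
  prox(v) = soft_thresh(-1.3875, 0.1555) = -1.232
Iteration 2: beta = 0.3333, y = -1.232 + 0.3333*(-1.232 + 1.1384) = -1.2632
  grad(y) = 2.8942, v = y - alpha*grad = -1.4485
  prox(v) = soft_thresh(-1.4485, 0.1555) = -1.2929
Iteration 3: beta = 0.5, y = -1.2929 + 0.5*(-1.2929 + 1.232) = -1.3234
  grad(y) = 2.4129, v = y - alpha*grad = -1.4778
  prox(v) = soft_thresh(-1.4778, 0.1555) = -1.3223
Iteration 4: beta = 0.6, y = -1.3223 + 0.6*(-1.3223 + 1.2929) = -1.3399
  grad(y) = 2.2807, v = y - alpha*grad = -1.4859
  prox(v) = soft_thresh(-1.4859, 0.1555) = -1.3304
f(x_4) = 4*(-1.3304)^2 + 13*(-1.3304) + 2.43*|-1.3304| = -6.9825


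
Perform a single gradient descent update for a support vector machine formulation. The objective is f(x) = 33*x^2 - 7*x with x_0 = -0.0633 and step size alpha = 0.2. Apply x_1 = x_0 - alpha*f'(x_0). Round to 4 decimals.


We compute the gradient at x_0 and apply the update.
f'(x) = 66*x - 7
f'(-0.0633) = 66*-0.0633 - 7 = -11.1778
x_1 = -0.0633 - 0.2*-11.1778 = 2.1723


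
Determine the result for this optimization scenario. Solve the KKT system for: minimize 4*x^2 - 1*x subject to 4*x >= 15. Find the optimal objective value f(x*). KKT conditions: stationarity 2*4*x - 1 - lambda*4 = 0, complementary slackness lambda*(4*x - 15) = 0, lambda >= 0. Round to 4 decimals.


Step 1: Try lambda = 0 (constraint inactive).
x_unc = 1/(2*4) = 0.125
Check: 4*0.125 = 0.5 < 15 -- violated!
Step 2: Constraint must be active: 4*x = 15
x* = 15/4 = 3.75
lambda = (2*4*3.75 - 1)/4 = 7.25
Step 3: Compute optimal value.
f(x*) = 4*3.75^2 - 1*3.75 = 52.5


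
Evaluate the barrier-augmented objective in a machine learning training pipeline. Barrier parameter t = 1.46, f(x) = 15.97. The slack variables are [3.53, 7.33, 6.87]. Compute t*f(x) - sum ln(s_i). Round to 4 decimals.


Step 1: Compute log-barrier.
ln values: [1.2613, 1.992, 1.9272]
phi = -(1.2613 + 1.992 + 1.9272) = -5.1804
Step 2: Compute augmented objective.
t*f(x) = 1.46*15.97 = 23.3162
Total = 23.3162 - 5.1804 = 18.1358


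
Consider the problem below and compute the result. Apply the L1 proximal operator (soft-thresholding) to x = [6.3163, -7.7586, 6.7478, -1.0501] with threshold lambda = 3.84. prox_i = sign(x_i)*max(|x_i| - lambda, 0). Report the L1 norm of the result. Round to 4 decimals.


Soft-thresholding with lambda = 3.84:
prox(6.3163) = sign(6.3163)*max(|6.3163| - 3.84, 0) = 2.4763
prox(-7.7586) = sign(-7.7586)*max(|-7.7586| - 3.84, 0) = -3.9186
prox(6.7478) = sign(6.7478)*max(|6.7478| - 3.84, 0) = 2.9078
prox(-1.0501) = sign(-1.0501)*max(|-1.0501| - 3.84, 0) = 0.0
prox(x) = [2.4763, -3.9186, 2.9078, 0.0]
||prox(x)||_1 = 2.4763 + 3.9186 + 2.9078 + 0.0 = 9.3027


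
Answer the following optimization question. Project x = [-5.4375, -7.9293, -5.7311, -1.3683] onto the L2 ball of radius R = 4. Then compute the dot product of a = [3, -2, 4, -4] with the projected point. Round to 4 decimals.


Step 1: Compute ||x|| (intermediates to 6 decimals).
||x|| = sqrt((-5.4375)^2 + (-7.9293)^2 + (-5.7311)^2 + (-1.3683)^2) = 11.276434
Step 2: Project.
Since ||x|| > R, scale = R/||x|| = 4/11.276434 = 0.354722, proj(x) = scale * x
proj(x) = [-1.928801, -2.812697, -2.032947, -0.485366]
Step 3: Dot product.
a^T * proj(x) = 3*(-1.928801) - 2*(-2.812697) + 4*(-2.032947) - 4*(-0.485366) = -6.3513


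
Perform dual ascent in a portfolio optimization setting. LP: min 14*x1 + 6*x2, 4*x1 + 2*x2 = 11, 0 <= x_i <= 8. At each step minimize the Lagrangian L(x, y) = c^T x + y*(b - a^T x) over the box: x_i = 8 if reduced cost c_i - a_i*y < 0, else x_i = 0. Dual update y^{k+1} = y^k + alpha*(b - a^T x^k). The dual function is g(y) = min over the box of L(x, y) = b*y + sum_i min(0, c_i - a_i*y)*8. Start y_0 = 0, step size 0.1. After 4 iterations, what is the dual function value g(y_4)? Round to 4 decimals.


Dual ascent for LP: min 14*x1 + 6*x2, 4*x1 + 2*x2 = 11, 0 <= x_i <= 8
Step 1: y^k = 0.0, reduced costs: (14.0, 6.0)
  x^k = (0.0, 0.0), subgradient = b - a^T x = 11.0
  y^{k+1} = 0.0 + 0.1*11.0 = 1.1
Step 2: y^k = 1.1, reduced costs: (9.6, 3.8)
  x^k = (0.0, 0.0), subgradient = b - a^T x = 11.0
  y^{k+1} = 1.1 + 0.1*11.0 = 2.2
Step 3: y^k = 2.2, reduced costs: (5.2, 1.6)
  x^k = (0.0, 0.0), subgradient = b - a^T x = 11.0
  y^{k+1} = 2.2 + 0.1*11.0 = 3.3
Step 4: y^k = 3.3, reduced costs: (0.8, -0.6)
  x^k = (0.0, 8.0), subgradient = b - a^T x = -5.0
  y^{k+1} = 3.3 + 0.1*-5.0 = 2.8
Dual objective at y_4 = 2.8: reduced costs (2.8, 0.4), box minimizer x = (0.0, 0.0)
g(y_4) = b*y + (c1 - a1*y)*x1 + (c2 - a2*y)*x2 = 11*2.8 + 2.8*0.0 + 0.4*0.0 = 30.8 + 0.0 + 0.0 = 30.8


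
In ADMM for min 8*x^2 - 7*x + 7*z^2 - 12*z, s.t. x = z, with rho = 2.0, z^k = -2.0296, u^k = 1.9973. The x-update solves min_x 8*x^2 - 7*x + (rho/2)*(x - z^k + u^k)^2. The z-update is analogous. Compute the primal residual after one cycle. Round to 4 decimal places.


ADMM iteration with rho = 2.0, z^k = -2.0296, u^k = 1.9973
Step 1: x-update.
Minimize 8*x^2 - 7*x + (2.0/2)*(x + 2.0296 + 1.9973)^2
FOC: (2*8 + 2.0)*x = 7 + 2.0*(-2.0296 - 1.9973)
x^{k+1} = -0.0585
Step 2: z-update.
Minimize 7*z^2 - 12*z + (2.0/2)*(-0.0585 - z + 1.9973)^2
FOC: (2*7 + 2.0)*z = 12 + 2.0*(-0.0585 + 1.9973)
z^{k+1} = 0.9923
Step 3: u-update.
u^{k+1} = 1.9973 - 0.0585 - 0.9923 = 0.9464
Step 4: Primal residual = |-0.0585 - 0.9923| = 1.0509
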